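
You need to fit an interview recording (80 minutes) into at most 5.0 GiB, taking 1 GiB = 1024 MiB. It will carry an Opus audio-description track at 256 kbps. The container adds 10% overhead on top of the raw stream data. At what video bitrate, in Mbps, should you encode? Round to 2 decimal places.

Budget: 5.0 GiB = 42949.7 Mb.
Stream payload after overhead: 42949.7 / 1.10 = 39045.2 Mb.
80 min = 4800 s
Total bitrate budget: 39045.2 Mb / 4800 s = 8.134 Mbps.
Audio: 256 kbps = 0.256 Mbps.
Video: 8.134 − 0.256 = 7.878 Mbps.

7.88 Mbps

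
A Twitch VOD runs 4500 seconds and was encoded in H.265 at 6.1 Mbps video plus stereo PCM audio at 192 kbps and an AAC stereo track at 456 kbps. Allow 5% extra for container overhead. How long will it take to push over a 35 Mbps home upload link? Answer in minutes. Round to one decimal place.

15.2 minutes

Audio total: 192 + 456 = 648 kbps = 0.648 Mbps.
Total bitrate: 6.748 Mbps.
File: 6.748 Mbps × 4500 s = 30366.0 Mb.
With 5% container overhead: ×1.05. → 31884.3 Mb.
At 35 Mbps: 31884.3 / 35 = 911.0 s ≈ 15.2 minutes.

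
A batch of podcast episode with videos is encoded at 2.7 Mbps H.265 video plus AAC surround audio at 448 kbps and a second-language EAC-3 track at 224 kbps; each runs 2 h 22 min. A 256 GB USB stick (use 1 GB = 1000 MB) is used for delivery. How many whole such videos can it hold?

71

2 h 22 min = 142 min = 8520 s
Audio total: 448 + 224 = 672 kbps = 0.672 Mbps.
Total bitrate: 3.372 Mbps.
Per item: 3.372 Mbps × 8520 s = 28,729 Mb = 3,591 MB.
Capacity: 256 GB = 2,048,000 Mb; 71.29 items → 71 complete.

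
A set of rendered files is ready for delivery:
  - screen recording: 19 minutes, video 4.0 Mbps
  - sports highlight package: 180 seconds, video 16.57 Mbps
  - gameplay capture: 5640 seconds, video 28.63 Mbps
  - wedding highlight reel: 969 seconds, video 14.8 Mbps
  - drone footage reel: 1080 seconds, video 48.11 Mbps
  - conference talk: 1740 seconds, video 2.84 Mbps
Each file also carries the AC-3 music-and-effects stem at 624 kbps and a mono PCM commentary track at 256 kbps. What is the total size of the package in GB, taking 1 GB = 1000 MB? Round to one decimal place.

31.2 GB

Audio total: 624 + 256 = 880 kbps = 0.880 Mbps.
screen recording: 4.880 Mbps × 1140 s = 5563.2 Mb
sports highlight package: 17.450 Mbps × 180 s = 3141.0 Mb
gameplay capture: 29.510 Mbps × 5640 s = 166436.4 Mb
wedding highlight reel: 15.680 Mbps × 969 s = 15193.9 Mb
drone footage reel: 48.990 Mbps × 1080 s = 52909.2 Mb
conference talk: 3.720 Mbps × 1740 s = 6472.8 Mb
Total: 249716.5 Mb = 31214.6 MB.
= 31.21 GB.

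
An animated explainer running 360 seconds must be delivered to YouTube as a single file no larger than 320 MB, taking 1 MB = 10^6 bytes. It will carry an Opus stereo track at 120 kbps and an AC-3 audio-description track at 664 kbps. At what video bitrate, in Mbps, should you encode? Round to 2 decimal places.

Budget: 320 MB = 2560.0 Mb.
Total bitrate budget: 2560.0 Mb / 360 s = 7.111 Mbps.
Audio total: 120 + 664 = 784 kbps = 0.784 Mbps.
Video: 7.111 − 0.784 = 6.327 Mbps.

6.33 Mbps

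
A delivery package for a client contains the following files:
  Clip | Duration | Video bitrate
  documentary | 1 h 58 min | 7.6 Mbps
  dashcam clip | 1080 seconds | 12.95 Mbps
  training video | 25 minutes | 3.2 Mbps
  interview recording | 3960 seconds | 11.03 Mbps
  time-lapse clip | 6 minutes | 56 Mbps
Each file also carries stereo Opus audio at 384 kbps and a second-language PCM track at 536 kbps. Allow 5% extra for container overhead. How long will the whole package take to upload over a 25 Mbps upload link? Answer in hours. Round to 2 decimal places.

Audio total: 384 + 536 = 920 kbps = 0.920 Mbps.
documentary: 8.520 Mbps × 7080 s × 1.05 = 63337.7 Mb
dashcam clip: 13.870 Mbps × 1080 s × 1.05 = 15728.6 Mb
training video: 4.120 Mbps × 1500 s × 1.05 = 6489.0 Mb
interview recording: 11.950 Mbps × 3960 s × 1.05 = 49688.1 Mb
time-lapse clip: 56.920 Mbps × 360 s × 1.05 = 21515.8 Mb
Total: 156759.1 Mb = 19594.9 MB.
At 25 Mbps: 156759.1 / 25 = 6270 s ≈ 1.74 hours.

1.74 hours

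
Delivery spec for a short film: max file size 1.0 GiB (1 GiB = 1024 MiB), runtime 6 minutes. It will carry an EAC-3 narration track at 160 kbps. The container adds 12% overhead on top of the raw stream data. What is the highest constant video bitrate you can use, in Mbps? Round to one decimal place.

21.1 Mbps

Budget: 1.0 GiB = 8589.9 Mb.
Stream payload after overhead: 8589.9 / 1.12 = 7669.6 Mb.
6 min = 360 s
Total bitrate budget: 7669.6 Mb / 360 s = 21.304 Mbps.
Audio: 160 kbps = 0.160 Mbps.
Video: 21.304 − 0.160 = 21.144 Mbps.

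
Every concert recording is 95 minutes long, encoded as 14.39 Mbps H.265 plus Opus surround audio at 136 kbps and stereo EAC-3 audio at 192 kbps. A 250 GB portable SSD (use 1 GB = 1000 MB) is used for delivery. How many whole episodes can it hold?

23

95 min = 5700 s
Audio total: 136 + 192 = 328 kbps = 0.328 Mbps.
Total bitrate: 14.718 Mbps.
Per item: 14.718 Mbps × 5700 s = 83,893 Mb = 10,487 MB.
Capacity: 250 GB = 2,000,000 Mb; 23.84 items → 23 complete.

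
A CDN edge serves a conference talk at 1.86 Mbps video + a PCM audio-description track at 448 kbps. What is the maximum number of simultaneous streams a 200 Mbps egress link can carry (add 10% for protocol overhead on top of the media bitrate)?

Audio: 448 kbps = 0.448 Mbps.
Per-viewer media rate: 2.308 Mbps.
On the wire with 10% overhead: 2.539 Mbps.
200 Mbps = 200.0 Mbps; 200.0 / 2.539 = 78.78 → 78 viewers.

78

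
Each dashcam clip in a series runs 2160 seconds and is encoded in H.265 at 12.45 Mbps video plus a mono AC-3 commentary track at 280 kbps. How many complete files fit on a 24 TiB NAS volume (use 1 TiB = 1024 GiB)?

7677

Audio: 280 kbps = 0.280 Mbps.
Total bitrate: 12.730 Mbps.
Per item: 12.730 Mbps × 2160 s = 27,497 Mb = 3,437 MB.
Capacity: 24 TiB = 211,106,233 Mb; 7677.48 items → 7677 complete.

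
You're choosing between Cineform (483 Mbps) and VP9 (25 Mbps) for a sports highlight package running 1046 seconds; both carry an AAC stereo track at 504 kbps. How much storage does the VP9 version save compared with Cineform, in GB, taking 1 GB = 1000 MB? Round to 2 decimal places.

59.88 GB

Audio: 504 kbps = 0.504 Mbps.
Cineform: 483.504 Mbps × 1046 s = 505745.2 Mb = 63.218 GB.
VP9: 25.504 Mbps × 1046 s = 26677.2 Mb = 3.335 GB.
Saving: 63.218 − 3.335 = 59.883 GB.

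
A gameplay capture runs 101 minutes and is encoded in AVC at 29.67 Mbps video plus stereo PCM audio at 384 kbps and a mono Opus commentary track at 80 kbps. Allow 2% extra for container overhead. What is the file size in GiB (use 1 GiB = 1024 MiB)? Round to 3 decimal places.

101 min = 6060 s
Audio total: 384 + 80 = 464 kbps = 0.464 Mbps.
Total bitrate: 29.67 + 0.464 = 30.134 Mbps.
Stream data: 30.134 Mbps × 6060 s = 182612.0 Mb.
With 2% container overhead: ×1.02.
186,264 Mb = 23,283,035,100 bytes ÷ 1,073,741,824 = 21.68 GiB.

21.684 GiB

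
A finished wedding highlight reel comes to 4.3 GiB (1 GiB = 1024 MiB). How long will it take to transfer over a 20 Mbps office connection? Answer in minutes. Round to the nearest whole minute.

31 minutes

File: 4.3 GiB = 36936.7 Mb.
At 20 Mbps: 36936.7 / 20 = 1846.8 s ≈ 30.8 minutes.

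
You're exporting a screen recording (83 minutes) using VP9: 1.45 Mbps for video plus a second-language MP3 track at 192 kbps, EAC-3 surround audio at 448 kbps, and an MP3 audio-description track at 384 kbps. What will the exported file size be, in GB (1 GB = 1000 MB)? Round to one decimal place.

83 min = 4980 s
Audio total: 192 + 448 + 384 = 1024 kbps = 1.024 Mbps.
Total bitrate: 1.45 + 1.024 = 2.474 Mbps.
Stream data: 2.474 Mbps × 4980 s = 12320.5 Mb.
12,321 Mb ÷ 8 = 1,540 MB → 1.540 GB.

1.5 GB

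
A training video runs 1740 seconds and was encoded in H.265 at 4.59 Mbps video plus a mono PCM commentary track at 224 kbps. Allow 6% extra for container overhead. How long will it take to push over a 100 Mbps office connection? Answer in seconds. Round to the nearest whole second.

Audio: 224 kbps = 0.224 Mbps.
Total bitrate: 4.814 Mbps.
File: 4.814 Mbps × 1740 s = 8376.4 Mb.
With 6% container overhead: ×1.06. → 8878.9 Mb.
At 100 Mbps: 8878.9 / 100 = 88.8 s ≈ 88.8 seconds.

89 seconds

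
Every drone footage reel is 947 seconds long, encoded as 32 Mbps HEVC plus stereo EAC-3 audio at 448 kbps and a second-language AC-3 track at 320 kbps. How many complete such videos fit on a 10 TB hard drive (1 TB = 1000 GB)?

2578

Audio total: 448 + 320 = 768 kbps = 0.768 Mbps.
Total bitrate: 32.768 Mbps.
Per item: 32.768 Mbps × 947 s = 31,031 Mb = 3,879 MB.
Capacity: 10 TB = 80,000,000 Mb; 2578.04 items → 2578 complete.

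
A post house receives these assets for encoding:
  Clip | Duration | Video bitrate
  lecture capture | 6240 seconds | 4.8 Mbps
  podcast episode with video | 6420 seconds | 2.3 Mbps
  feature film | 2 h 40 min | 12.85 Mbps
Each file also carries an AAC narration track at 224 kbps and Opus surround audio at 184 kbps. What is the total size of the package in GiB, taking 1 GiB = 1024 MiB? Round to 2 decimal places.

20.62 GiB

Audio total: 224 + 184 = 408 kbps = 0.408 Mbps.
lecture capture: 5.208 Mbps × 6240 s = 32497.9 Mb
podcast episode with video: 2.708 Mbps × 6420 s = 17385.4 Mb
feature film: 13.258 Mbps × 9600 s = 127276.8 Mb
Total: 177160.1 Mb = 22145.0 MB.
= 20.62 GiB.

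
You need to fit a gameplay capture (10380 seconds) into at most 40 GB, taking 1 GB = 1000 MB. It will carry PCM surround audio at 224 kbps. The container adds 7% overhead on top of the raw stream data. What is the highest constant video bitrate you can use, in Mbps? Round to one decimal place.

Budget: 40 GB = 320000.0 Mb.
Stream payload after overhead: 320000.0 / 1.07 = 299065.4 Mb.
Total bitrate budget: 299065.4 Mb / 10380 s = 28.812 Mbps.
Audio: 224 kbps = 0.224 Mbps.
Video: 28.812 − 0.224 = 28.588 Mbps.

28.6 Mbps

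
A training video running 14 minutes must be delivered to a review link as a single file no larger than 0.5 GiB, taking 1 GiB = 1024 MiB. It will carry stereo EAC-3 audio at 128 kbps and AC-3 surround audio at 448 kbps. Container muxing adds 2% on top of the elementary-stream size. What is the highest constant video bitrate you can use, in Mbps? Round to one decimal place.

Budget: 0.5 GiB = 4295.0 Mb.
Stream payload after overhead: 4295.0 / 1.02 = 4210.8 Mb.
14 min = 840 s
Total bitrate budget: 4210.8 Mb / 840 s = 5.013 Mbps.
Audio total: 128 + 448 = 576 kbps = 0.576 Mbps.
Video: 5.013 − 0.576 = 4.437 Mbps.

4.4 Mbps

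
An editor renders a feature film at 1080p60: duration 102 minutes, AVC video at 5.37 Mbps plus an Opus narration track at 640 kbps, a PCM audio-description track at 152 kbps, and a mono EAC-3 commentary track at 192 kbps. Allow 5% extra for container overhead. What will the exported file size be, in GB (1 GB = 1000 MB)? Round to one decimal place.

102 min = 6120 s
Audio total: 640 + 152 + 192 = 984 kbps = 0.984 Mbps.
Total bitrate: 5.37 + 0.984 = 6.354 Mbps.
Stream data: 6.354 Mbps × 6120 s = 38886.5 Mb.
With 5% container overhead: ×1.05.
40,831 Mb ÷ 8 = 5,104 MB → 5.104 GB.

5.1 GB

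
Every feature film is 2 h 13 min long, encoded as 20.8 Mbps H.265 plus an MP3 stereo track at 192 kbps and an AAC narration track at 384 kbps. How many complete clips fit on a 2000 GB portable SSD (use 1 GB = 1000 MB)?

2 h 13 min = 133 min = 7980 s
Audio total: 192 + 384 = 576 kbps = 0.576 Mbps.
Total bitrate: 21.376 Mbps.
Per item: 21.376 Mbps × 7980 s = 170,580 Mb = 21,323 MB.
Capacity: 2000 GB = 16,000,000 Mb; 93.80 items → 93 complete.

93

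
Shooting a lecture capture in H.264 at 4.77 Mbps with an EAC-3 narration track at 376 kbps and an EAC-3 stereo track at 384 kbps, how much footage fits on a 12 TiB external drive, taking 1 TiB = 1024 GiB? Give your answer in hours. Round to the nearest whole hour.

5302 hours

Audio total: 376 + 384 = 760 kbps = 0.760 Mbps.
Total bitrate: 4.77 + 0.760 = 5.530 Mbps.
Capacity: 12 TiB = 105,553,116 Mb.
Recording time: 105,553,116 / 5.530 = 19,087,363 s ≈ 5,302 hours.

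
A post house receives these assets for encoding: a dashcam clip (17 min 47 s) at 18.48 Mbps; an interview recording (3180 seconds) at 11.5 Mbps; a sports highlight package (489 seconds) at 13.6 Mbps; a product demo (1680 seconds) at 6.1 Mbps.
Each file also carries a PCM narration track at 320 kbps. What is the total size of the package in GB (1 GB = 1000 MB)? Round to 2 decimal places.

Audio: 320 kbps = 0.320 Mbps.
dashcam clip: 18.800 Mbps × 1067 s = 20059.6 Mb
interview recording: 11.820 Mbps × 3180 s = 37587.6 Mb
sports highlight package: 13.920 Mbps × 489 s = 6806.9 Mb
product demo: 6.420 Mbps × 1680 s = 10785.6 Mb
Total: 75239.7 Mb = 9405.0 MB.
= 9.405 GB.

9.40 GB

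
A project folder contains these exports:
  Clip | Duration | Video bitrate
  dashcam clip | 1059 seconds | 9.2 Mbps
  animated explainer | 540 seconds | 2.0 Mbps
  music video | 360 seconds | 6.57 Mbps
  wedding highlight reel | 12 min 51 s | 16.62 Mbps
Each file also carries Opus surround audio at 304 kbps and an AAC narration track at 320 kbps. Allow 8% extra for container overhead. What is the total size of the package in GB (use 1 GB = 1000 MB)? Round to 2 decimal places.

3.74 GB

Audio total: 304 + 320 = 624 kbps = 0.624 Mbps.
dashcam clip: 9.824 Mbps × 1059 s × 1.08 = 11235.9 Mb
animated explainer: 2.624 Mbps × 540 s × 1.08 = 1530.3 Mb
music video: 7.194 Mbps × 360 s × 1.08 = 2797.0 Mb
wedding highlight reel: 17.244 Mbps × 771 s × 1.08 = 14358.7 Mb
Total: 29922.0 Mb = 3740.2 MB.
= 3.740 GB.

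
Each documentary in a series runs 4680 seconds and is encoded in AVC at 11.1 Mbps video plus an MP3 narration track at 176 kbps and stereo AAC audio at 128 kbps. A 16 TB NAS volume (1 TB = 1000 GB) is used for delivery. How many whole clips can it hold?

Audio total: 176 + 128 = 304 kbps = 0.304 Mbps.
Total bitrate: 11.404 Mbps.
Per item: 11.404 Mbps × 4680 s = 53,371 Mb = 6,671 MB.
Capacity: 16 TB = 128,000,000 Mb; 2398.32 items → 2398 complete.

2398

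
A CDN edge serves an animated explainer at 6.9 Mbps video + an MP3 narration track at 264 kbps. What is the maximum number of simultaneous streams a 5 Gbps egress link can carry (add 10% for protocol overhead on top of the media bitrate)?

634

Audio: 264 kbps = 0.264 Mbps.
Per-viewer media rate: 7.164 Mbps.
On the wire with 10% overhead: 7.880 Mbps.
5 Gbps = 5,000 Mbps; 5,000 / 7.880 = 634.49 → 634 viewers.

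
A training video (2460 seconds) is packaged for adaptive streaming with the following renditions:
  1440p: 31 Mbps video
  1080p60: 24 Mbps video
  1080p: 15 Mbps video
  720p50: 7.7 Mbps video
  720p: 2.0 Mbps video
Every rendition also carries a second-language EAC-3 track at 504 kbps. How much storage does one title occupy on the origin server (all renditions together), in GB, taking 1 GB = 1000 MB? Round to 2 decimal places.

25.28 GB

Audio: 504 kbps = 0.504 Mbps.
Sum of rendition bitrates: (31+0.504) + (24+0.504) + (15+0.504) + (7.7+0.504) + (2.0+0.504) = 82.220 Mbps.
× 2460 s = 202,261 Mb = 25,283 MB = 25.28 GB.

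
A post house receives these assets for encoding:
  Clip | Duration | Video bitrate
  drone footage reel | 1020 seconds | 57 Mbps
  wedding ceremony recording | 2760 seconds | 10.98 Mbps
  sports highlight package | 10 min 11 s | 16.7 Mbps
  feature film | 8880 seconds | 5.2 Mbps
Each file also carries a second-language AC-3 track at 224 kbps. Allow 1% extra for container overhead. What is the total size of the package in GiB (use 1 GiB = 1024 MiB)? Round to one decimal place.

17.4 GiB

Audio: 224 kbps = 0.224 Mbps.
drone footage reel: 57.224 Mbps × 1020 s × 1.01 = 58952.2 Mb
wedding ceremony recording: 11.204 Mbps × 2760 s × 1.01 = 31232.3 Mb
sports highlight package: 16.924 Mbps × 611 s × 1.01 = 10444.0 Mb
feature film: 5.424 Mbps × 8880 s × 1.01 = 48646.8 Mb
Total: 149275.2 Mb = 18659.4 MB.
= 17.38 GiB.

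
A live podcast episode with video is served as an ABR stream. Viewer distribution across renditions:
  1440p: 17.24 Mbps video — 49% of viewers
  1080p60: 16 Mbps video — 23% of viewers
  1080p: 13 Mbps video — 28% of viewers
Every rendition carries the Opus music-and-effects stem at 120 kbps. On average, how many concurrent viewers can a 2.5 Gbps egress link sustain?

Audio: 120 kbps = 0.120 Mbps.
Average per-viewer bitrate: 0.49×17.360 + 0.23×16.120 + 0.28×13.120 = 15.888 Mbps.
2.5 Gbps = 2,500 Mbps; 2,500 / 15.888 = 157.36 → 157.

157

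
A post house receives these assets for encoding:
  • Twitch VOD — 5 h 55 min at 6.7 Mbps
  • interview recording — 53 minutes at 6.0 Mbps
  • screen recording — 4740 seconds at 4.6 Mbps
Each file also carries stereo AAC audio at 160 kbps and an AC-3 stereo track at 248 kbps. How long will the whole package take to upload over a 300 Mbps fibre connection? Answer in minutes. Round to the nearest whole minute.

Audio total: 160 + 248 = 408 kbps = 0.408 Mbps.
Twitch VOD: 7.108 Mbps × 21300 s = 151400.4 Mb
interview recording: 6.408 Mbps × 3180 s = 20377.4 Mb
screen recording: 5.008 Mbps × 4740 s = 23737.9 Mb
Total: 195515.8 Mb = 24439.5 MB.
At 300 Mbps: 195515.8 / 300 = 652 s ≈ 10.9 minutes.

11 minutes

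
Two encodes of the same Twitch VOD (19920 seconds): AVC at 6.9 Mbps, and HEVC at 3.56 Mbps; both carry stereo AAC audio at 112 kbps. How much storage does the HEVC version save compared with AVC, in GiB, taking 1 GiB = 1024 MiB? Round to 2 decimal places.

7.75 GiB

Audio: 112 kbps = 0.112 Mbps.
AVC: 7.012 Mbps × 19920 s = 139679.0 Mb = 16.261 GiB.
HEVC: 3.672 Mbps × 19920 s = 73146.2 Mb = 8.515 GiB.
Saving: 16.261 − 8.515 = 7.745 GiB.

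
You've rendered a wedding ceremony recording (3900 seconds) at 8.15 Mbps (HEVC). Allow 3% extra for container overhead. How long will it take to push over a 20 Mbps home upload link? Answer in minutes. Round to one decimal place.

27.3 minutes

File: 8.150 Mbps × 3900 s = 31785.0 Mb.
With 3% container overhead: ×1.03. → 32738.5 Mb.
At 20 Mbps: 32738.5 / 20 = 1636.9 s ≈ 27.3 minutes.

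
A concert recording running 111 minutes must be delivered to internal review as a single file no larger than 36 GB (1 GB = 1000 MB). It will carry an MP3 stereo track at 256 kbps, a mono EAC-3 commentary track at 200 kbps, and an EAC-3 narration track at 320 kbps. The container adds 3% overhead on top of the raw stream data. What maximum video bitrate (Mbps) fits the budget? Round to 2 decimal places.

Budget: 36 GB = 288000.0 Mb.
Stream payload after overhead: 288000.0 / 1.03 = 279611.7 Mb.
111 min = 6660 s
Total bitrate budget: 279611.7 Mb / 6660 s = 41.984 Mbps.
Audio total: 256 + 200 + 320 = 776 kbps = 0.776 Mbps.
Video: 41.984 − 0.776 = 41.208 Mbps.

41.21 Mbps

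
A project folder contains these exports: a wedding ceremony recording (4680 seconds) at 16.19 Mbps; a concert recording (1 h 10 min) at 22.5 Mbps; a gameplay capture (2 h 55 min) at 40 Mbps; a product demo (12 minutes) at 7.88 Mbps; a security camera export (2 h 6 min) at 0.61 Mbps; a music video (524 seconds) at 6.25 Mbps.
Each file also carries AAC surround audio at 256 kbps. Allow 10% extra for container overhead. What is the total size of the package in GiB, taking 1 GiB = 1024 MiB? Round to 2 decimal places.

Audio: 256 kbps = 0.256 Mbps.
wedding ceremony recording: 16.446 Mbps × 4680 s × 1.10 = 84664.0 Mb
concert recording: 22.756 Mbps × 4200 s × 1.10 = 105132.7 Mb
gameplay capture: 40.256 Mbps × 10500 s × 1.10 = 464956.8 Mb
product demo: 8.136 Mbps × 720 s × 1.10 = 6443.7 Mb
security camera export: 0.866 Mbps × 7560 s × 1.10 = 7201.7 Mb
music video: 6.506 Mbps × 524 s × 1.10 = 3750.1 Mb
Total: 672149.0 Mb = 84018.6 MB.
= 78.25 GiB.

78.25 GiB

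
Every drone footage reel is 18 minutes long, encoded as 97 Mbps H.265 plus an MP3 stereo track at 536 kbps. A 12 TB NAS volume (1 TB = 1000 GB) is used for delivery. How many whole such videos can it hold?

911

18 min = 1080 s
Audio: 536 kbps = 0.536 Mbps.
Total bitrate: 97.536 Mbps.
Per item: 97.536 Mbps × 1080 s = 105,339 Mb = 13,167 MB.
Capacity: 12 TB = 96,000,000 Mb; 911.34 items → 911 complete.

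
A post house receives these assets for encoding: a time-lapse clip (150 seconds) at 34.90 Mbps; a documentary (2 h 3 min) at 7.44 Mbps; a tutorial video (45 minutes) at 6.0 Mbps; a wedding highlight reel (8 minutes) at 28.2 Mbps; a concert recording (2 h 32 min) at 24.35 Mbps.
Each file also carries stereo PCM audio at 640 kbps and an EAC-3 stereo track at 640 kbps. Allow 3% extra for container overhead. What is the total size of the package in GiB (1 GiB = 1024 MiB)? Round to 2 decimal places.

Audio total: 640 + 640 = 1280 kbps = 1.280 Mbps.
time-lapse clip: 36.180 Mbps × 150 s × 1.03 = 5589.8 Mb
documentary: 8.720 Mbps × 7380 s × 1.03 = 66284.2 Mb
tutorial video: 7.280 Mbps × 2700 s × 1.03 = 20245.7 Mb
wedding highlight reel: 29.480 Mbps × 480 s × 1.03 = 14574.9 Mb
concert recording: 25.630 Mbps × 9120 s × 1.03 = 240758.0 Mb
Total: 347452.6 Mb = 43431.6 MB.
= 40.45 GiB.

40.45 GiB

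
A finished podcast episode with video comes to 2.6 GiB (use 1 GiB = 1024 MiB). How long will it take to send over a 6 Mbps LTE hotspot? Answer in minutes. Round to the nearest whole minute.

File: 2.6 GiB = 22333.8 Mb.
At 6 Mbps: 22333.8 / 6 = 3722.3 s ≈ 62 minutes.

62 minutes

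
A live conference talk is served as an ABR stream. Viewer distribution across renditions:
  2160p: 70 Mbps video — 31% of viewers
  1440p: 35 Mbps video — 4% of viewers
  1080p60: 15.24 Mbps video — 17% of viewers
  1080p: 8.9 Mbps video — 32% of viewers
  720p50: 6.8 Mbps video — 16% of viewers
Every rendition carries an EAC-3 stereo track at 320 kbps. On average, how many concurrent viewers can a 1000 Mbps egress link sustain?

Audio: 320 kbps = 0.320 Mbps.
Average per-viewer bitrate: 0.31×70.320 + 0.04×35.320 + 0.17×15.560 + 0.32×9.220 + 0.16×7.120 = 29.947 Mbps.
1000 Mbps = 1,000 Mbps; 1,000 / 29.947 = 33.39 → 33.

33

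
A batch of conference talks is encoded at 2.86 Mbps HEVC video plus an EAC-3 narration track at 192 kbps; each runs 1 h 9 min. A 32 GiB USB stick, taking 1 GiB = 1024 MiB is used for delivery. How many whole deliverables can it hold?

21

1 h 9 min = 69 min = 4140 s
Audio: 192 kbps = 0.192 Mbps.
Total bitrate: 3.052 Mbps.
Per item: 3.052 Mbps × 4140 s = 12,635 Mb = 1,579 MB.
Capacity: 32 GiB = 274,878 Mb; 21.75 items → 21 complete.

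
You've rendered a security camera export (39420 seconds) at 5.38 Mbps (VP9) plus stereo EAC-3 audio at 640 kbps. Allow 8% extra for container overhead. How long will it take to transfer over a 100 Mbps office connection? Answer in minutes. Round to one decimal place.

42.7 minutes

Audio: 640 kbps = 0.640 Mbps.
Total bitrate: 6.020 Mbps.
File: 6.020 Mbps × 39420 s = 237308.4 Mb.
With 8% container overhead: ×1.08. → 256293.1 Mb.
At 100 Mbps: 256293.1 / 100 = 2562.9 s ≈ 42.7 minutes.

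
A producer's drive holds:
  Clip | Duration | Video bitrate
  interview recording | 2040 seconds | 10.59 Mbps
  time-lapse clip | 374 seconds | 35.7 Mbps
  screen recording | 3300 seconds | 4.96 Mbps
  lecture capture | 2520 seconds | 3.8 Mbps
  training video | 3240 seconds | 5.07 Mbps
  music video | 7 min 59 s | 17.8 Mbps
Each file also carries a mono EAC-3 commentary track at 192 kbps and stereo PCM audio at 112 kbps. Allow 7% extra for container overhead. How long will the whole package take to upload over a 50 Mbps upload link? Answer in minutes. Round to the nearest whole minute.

Audio total: 192 + 112 = 304 kbps = 0.304 Mbps.
interview recording: 10.894 Mbps × 2040 s × 1.07 = 23779.4 Mb
time-lapse clip: 36.004 Mbps × 374 s × 1.07 = 14408.1 Mb
screen recording: 5.264 Mbps × 3300 s × 1.07 = 18587.2 Mb
lecture capture: 4.104 Mbps × 2520 s × 1.07 = 11066.0 Mb
training video: 5.374 Mbps × 3240 s × 1.07 = 18630.6 Mb
music video: 18.104 Mbps × 479 s × 1.07 = 9278.8 Mb
Total: 95750.1 Mb = 11968.8 MB.
At 50 Mbps: 95750.1 / 50 = 1915 s ≈ 31.9 minutes.

32 minutes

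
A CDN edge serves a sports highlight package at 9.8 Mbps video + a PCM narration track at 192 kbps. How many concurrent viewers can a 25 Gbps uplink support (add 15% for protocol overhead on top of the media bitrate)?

Audio: 192 kbps = 0.192 Mbps.
Per-viewer media rate: 9.992 Mbps.
On the wire with 15% overhead: 11.491 Mbps.
25 Gbps = 25,000 Mbps; 25,000 / 11.491 = 2175.65 → 2175 viewers.

2175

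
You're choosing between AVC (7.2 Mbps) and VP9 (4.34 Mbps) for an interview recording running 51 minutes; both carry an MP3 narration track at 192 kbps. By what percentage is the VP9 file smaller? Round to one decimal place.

51 min = 3060 s
Audio: 192 kbps = 0.192 Mbps.
AVC: 7.392 Mbps × 3060 s = 22619.5 Mb = 2.633 GiB.
VP9: 4.532 Mbps × 3060 s = 13867.9 Mb = 1.614 GiB.
Reduction: (1 − 1.614/2.633) × 100 = 38.69%.

38.7%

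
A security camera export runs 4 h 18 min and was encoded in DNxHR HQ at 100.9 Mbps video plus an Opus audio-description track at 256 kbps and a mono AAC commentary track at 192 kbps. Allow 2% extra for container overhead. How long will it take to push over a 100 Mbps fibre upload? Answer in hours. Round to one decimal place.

4 h 18 min = 258 min = 15480 s
Audio total: 256 + 192 = 448 kbps = 0.448 Mbps.
Total bitrate: 101.348 Mbps.
File: 101.348 Mbps × 15480 s = 1568867.0 Mb.
With 2% container overhead: ×1.02. → 1600244.4 Mb.
At 100 Mbps: 1600244.4 / 100 = 16002.4 s ≈ 4.45 hours.

4.4 hours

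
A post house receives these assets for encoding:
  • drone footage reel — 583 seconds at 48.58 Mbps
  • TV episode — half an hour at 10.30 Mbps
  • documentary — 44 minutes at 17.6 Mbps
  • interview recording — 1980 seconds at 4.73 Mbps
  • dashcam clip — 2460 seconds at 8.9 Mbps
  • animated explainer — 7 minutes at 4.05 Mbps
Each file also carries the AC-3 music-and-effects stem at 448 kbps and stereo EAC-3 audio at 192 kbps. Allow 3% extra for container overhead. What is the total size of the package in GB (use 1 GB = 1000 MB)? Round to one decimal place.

17.1 GB

Audio total: 448 + 192 = 640 kbps = 0.640 Mbps.
drone footage reel: 49.220 Mbps × 583 s × 1.03 = 29556.1 Mb
TV episode: 10.940 Mbps × 1800 s × 1.03 = 20282.8 Mb
documentary: 18.240 Mbps × 2640 s × 1.03 = 49598.2 Mb
interview recording: 5.370 Mbps × 1980 s × 1.03 = 10951.6 Mb
dashcam clip: 9.540 Mbps × 2460 s × 1.03 = 24172.5 Mb
animated explainer: 4.690 Mbps × 420 s × 1.03 = 2028.9 Mb
Total: 136590.0 Mb = 17073.8 MB.
= 17.07 GB.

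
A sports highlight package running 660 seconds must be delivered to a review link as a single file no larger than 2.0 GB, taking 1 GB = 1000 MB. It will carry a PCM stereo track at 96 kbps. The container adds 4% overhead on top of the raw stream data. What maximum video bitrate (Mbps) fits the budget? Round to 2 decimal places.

23.21 Mbps

Budget: 2.0 GB = 16000.0 Mb.
Stream payload after overhead: 16000.0 / 1.04 = 15384.6 Mb.
Total bitrate budget: 15384.6 Mb / 660 s = 23.310 Mbps.
Audio: 96 kbps = 0.096 Mbps.
Video: 23.310 − 0.096 = 23.214 Mbps.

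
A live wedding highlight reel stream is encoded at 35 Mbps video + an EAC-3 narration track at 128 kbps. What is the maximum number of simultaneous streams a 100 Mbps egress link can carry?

2

Audio: 128 kbps = 0.128 Mbps.
Per-viewer media rate: 35.128 Mbps.
100 Mbps = 100.0 Mbps; 100.0 / 35.128 = 2.85 → 2 viewers.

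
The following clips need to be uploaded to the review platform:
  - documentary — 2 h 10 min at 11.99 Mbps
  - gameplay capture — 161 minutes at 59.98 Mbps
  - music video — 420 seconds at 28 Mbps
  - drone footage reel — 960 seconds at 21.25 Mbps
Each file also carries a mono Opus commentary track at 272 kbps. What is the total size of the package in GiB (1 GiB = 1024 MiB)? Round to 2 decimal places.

Audio: 272 kbps = 0.272 Mbps.
documentary: 12.262 Mbps × 7800 s = 95643.6 Mb
gameplay capture: 60.252 Mbps × 9660 s = 582034.3 Mb
music video: 28.272 Mbps × 420 s = 11874.2 Mb
drone footage reel: 21.522 Mbps × 960 s = 20661.1 Mb
Total: 710213.3 Mb = 88776.7 MB.
= 82.68 GiB.

82.68 GiB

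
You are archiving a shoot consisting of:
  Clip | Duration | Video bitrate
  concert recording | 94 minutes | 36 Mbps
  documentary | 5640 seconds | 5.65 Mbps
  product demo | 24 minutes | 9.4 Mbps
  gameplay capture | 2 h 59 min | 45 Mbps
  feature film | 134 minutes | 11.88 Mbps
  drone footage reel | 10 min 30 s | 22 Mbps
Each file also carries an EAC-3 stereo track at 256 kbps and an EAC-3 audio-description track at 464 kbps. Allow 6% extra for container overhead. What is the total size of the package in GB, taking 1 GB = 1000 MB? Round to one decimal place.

Audio total: 256 + 464 = 720 kbps = 0.720 Mbps.
concert recording: 36.720 Mbps × 5640 s × 1.06 = 219526.8 Mb
documentary: 6.370 Mbps × 5640 s × 1.06 = 38082.4 Mb
product demo: 10.120 Mbps × 1440 s × 1.06 = 15447.2 Mb
gameplay capture: 45.720 Mbps × 10740 s × 1.06 = 520494.8 Mb
feature film: 12.600 Mbps × 8040 s × 1.06 = 107382.2 Mb
drone footage reel: 22.720 Mbps × 630 s × 1.06 = 15172.4 Mb
Total: 916105.8 Mb = 114513.2 MB.
= 114.5 GB.

114.5 GB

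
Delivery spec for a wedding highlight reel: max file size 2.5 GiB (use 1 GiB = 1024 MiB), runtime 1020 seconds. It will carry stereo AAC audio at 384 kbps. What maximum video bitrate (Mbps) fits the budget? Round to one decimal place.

Budget: 2.5 GiB = 21474.8 Mb.
Total bitrate budget: 21474.8 Mb / 1020 s = 21.054 Mbps.
Audio: 384 kbps = 0.384 Mbps.
Video: 21.054 − 0.384 = 20.670 Mbps.

20.7 Mbps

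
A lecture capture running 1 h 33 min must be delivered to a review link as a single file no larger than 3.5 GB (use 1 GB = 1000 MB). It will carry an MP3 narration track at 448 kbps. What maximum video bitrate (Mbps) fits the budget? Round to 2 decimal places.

Budget: 3.5 GB = 28000.0 Mb.
1 h 33 min = 93 min = 5580 s
Total bitrate budget: 28000.0 Mb / 5580 s = 5.018 Mbps.
Audio: 448 kbps = 0.448 Mbps.
Video: 5.018 − 0.448 = 4.570 Mbps.

4.57 Mbps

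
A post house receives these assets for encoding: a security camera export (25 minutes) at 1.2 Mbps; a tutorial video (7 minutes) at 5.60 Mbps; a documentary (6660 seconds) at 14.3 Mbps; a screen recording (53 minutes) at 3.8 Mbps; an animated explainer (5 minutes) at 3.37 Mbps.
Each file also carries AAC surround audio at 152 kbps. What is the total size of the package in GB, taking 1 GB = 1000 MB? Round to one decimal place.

Audio: 152 kbps = 0.152 Mbps.
security camera export: 1.352 Mbps × 1500 s = 2028.0 Mb
tutorial video: 5.752 Mbps × 420 s = 2415.8 Mb
documentary: 14.452 Mbps × 6660 s = 96250.3 Mb
screen recording: 3.952 Mbps × 3180 s = 12567.4 Mb
animated explainer: 3.522 Mbps × 300 s = 1056.6 Mb
Total: 114318.1 Mb = 14289.8 MB.
= 14.29 GB.

14.3 GB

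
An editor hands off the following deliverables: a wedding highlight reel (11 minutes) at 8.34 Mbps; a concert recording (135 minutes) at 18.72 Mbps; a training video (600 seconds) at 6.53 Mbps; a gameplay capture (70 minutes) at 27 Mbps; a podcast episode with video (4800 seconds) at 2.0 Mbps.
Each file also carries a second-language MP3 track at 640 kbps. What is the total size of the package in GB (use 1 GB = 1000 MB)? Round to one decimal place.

37.0 GB

Audio: 640 kbps = 0.640 Mbps.
wedding highlight reel: 8.980 Mbps × 660 s = 5926.8 Mb
concert recording: 19.360 Mbps × 8100 s = 156816.0 Mb
training video: 7.170 Mbps × 600 s = 4302.0 Mb
gameplay capture: 27.640 Mbps × 4200 s = 116088.0 Mb
podcast episode with video: 2.640 Mbps × 4800 s = 12672.0 Mb
Total: 295804.8 Mb = 36975.6 MB.
= 36.98 GB.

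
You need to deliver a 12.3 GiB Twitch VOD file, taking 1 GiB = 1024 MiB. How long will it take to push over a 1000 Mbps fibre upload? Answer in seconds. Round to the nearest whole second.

File: 12.3 GiB = 105656.2 Mb.
At 1000 Mbps: 105656.2 / 1000 = 105.7 s ≈ 106 seconds.

106 seconds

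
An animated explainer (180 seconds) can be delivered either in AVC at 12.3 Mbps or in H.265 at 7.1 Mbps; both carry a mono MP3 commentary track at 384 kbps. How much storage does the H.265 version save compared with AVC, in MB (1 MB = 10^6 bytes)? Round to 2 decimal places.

117.00 MB

Audio: 384 kbps = 0.384 Mbps.
AVC: 12.684 Mbps × 180 s = 2283.1 Mb = 285.390 MB.
H.265: 7.484 Mbps × 180 s = 1347.1 Mb = 168.390 MB.
Saving: 285.390 − 168.390 = 117.000 MB.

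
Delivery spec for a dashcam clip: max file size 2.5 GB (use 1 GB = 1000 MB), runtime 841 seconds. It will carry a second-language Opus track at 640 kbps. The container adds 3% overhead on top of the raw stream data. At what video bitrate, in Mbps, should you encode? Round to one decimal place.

Budget: 2.5 GB = 20000.0 Mb.
Stream payload after overhead: 20000.0 / 1.03 = 19417.5 Mb.
Total bitrate budget: 19417.5 Mb / 841 s = 23.089 Mbps.
Audio: 640 kbps = 0.640 Mbps.
Video: 23.089 − 0.640 = 22.449 Mbps.

22.4 Mbps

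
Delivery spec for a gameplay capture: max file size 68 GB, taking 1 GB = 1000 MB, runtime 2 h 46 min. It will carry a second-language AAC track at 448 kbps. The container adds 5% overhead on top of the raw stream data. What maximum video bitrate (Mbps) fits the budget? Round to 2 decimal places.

Budget: 68 GB = 544000.0 Mb.
Stream payload after overhead: 544000.0 / 1.05 = 518095.2 Mb.
2 h 46 min = 166 min = 9960 s
Total bitrate budget: 518095.2 Mb / 9960 s = 52.018 Mbps.
Audio: 448 kbps = 0.448 Mbps.
Video: 52.018 − 0.448 = 51.570 Mbps.

51.57 Mbps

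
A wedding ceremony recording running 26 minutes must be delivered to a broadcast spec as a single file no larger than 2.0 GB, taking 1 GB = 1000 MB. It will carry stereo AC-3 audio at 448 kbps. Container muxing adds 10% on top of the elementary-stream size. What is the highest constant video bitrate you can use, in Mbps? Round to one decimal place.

Budget: 2.0 GB = 16000.0 Mb.
Stream payload after overhead: 16000.0 / 1.10 = 14545.5 Mb.
26 min = 1560 s
Total bitrate budget: 14545.5 Mb / 1560 s = 9.324 Mbps.
Audio: 448 kbps = 0.448 Mbps.
Video: 9.324 − 0.448 = 8.876 Mbps.

8.9 Mbps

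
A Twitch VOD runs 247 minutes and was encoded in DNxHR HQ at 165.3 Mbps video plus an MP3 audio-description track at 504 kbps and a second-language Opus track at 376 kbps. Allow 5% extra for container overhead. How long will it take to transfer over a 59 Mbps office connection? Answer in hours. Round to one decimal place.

12.2 hours

247 min = 14820 s
Audio total: 504 + 376 = 880 kbps = 0.880 Mbps.
Total bitrate: 166.180 Mbps.
File: 166.180 Mbps × 14820 s = 2462787.6 Mb.
With 5% container overhead: ×1.05. → 2585927.0 Mb.
At 59 Mbps: 2585927.0 / 59 = 43829.3 s ≈ 12.2 hours.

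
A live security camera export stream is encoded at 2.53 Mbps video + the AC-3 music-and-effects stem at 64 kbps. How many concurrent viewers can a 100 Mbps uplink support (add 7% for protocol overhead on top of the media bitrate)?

36

Audio: 64 kbps = 0.064 Mbps.
Per-viewer media rate: 2.594 Mbps.
On the wire with 7% overhead: 2.776 Mbps.
100 Mbps = 100.0 Mbps; 100.0 / 2.776 = 36.03 → 36 viewers.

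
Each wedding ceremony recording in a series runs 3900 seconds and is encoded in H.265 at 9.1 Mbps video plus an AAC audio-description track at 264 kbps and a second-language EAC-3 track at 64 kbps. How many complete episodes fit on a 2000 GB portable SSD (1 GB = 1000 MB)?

Audio total: 264 + 64 = 328 kbps = 0.328 Mbps.
Total bitrate: 9.428 Mbps.
Per item: 9.428 Mbps × 3900 s = 36,769 Mb = 4,596 MB.
Capacity: 2000 GB = 16,000,000 Mb; 435.15 items → 435 complete.

435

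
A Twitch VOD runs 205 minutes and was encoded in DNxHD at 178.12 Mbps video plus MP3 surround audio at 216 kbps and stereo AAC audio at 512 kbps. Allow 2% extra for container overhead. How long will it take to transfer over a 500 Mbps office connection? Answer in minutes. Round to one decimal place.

74.8 minutes

205 min = 12300 s
Audio total: 216 + 512 = 728 kbps = 0.728 Mbps.
Total bitrate: 178.848 Mbps.
File: 178.848 Mbps × 12300 s = 2199830.4 Mb.
With 2% container overhead: ×1.02. → 2243827.0 Mb.
At 500 Mbps: 2243827.0 / 500 = 4487.7 s ≈ 74.8 minutes.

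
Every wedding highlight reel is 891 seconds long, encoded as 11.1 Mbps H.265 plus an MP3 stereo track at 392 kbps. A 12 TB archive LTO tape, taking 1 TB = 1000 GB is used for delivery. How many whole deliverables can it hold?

Audio: 392 kbps = 0.392 Mbps.
Total bitrate: 11.492 Mbps.
Per item: 11.492 Mbps × 891 s = 10,239 Mb = 1,280 MB.
Capacity: 12 TB = 96,000,000 Mb; 9375.57 items → 9375 complete.

9375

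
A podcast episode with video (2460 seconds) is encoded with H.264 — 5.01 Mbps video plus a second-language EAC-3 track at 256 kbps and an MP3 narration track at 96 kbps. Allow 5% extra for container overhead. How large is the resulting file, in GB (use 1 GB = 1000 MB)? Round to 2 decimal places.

1.73 GB

Audio total: 256 + 96 = 352 kbps = 0.352 Mbps.
Total bitrate: 5.01 + 0.352 = 5.362 Mbps.
Stream data: 5.362 Mbps × 2460 s = 13190.5 Mb.
With 5% container overhead: ×1.05.
13,850 Mb ÷ 8 = 1,731 MB → 1.731 GB.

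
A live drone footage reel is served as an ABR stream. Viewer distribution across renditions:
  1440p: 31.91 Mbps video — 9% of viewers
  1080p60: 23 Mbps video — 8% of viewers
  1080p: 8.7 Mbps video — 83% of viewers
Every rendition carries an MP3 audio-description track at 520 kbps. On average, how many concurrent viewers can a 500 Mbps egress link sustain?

Audio: 520 kbps = 0.520 Mbps.
Average per-viewer bitrate: 0.09×32.430 + 0.08×23.520 + 0.83×9.220 = 12.453 Mbps.
500 Mbps = 500.0 Mbps; 500.0 / 12.453 = 40.15 → 40.

40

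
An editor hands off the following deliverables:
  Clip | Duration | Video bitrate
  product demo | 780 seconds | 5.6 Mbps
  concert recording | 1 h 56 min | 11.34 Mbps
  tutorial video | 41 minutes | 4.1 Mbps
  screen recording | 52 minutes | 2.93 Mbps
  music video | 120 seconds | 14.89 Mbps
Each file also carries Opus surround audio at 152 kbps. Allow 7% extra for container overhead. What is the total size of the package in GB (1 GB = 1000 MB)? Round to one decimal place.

14.2 GB

Audio: 152 kbps = 0.152 Mbps.
product demo: 5.752 Mbps × 780 s × 1.07 = 4800.6 Mb
concert recording: 11.492 Mbps × 6960 s × 1.07 = 85583.2 Mb
tutorial video: 4.252 Mbps × 2460 s × 1.07 = 11192.1 Mb
screen recording: 3.082 Mbps × 3120 s × 1.07 = 10288.9 Mb
music video: 15.042 Mbps × 120 s × 1.07 = 1931.4 Mb
Total: 113796.3 Mb = 14224.5 MB.
= 14.22 GB.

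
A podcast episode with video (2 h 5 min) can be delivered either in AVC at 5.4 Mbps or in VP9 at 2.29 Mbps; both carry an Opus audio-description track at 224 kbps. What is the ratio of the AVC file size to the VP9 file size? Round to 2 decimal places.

2.24

2 h 5 min = 125 min = 7500 s
Audio: 224 kbps = 0.224 Mbps.
AVC: 5.624 Mbps × 7500 s = 42180.0 Mb = 4.910 GiB.
VP9: 2.514 Mbps × 7500 s = 18855.0 Mb = 2.195 GiB.
Ratio: 4.910 / 2.195 = 2.237.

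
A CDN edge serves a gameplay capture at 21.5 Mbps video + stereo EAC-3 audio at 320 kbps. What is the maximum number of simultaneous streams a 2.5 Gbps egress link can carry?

Audio: 320 kbps = 0.320 Mbps.
Per-viewer media rate: 21.820 Mbps.
2.5 Gbps = 2,500 Mbps; 2,500 / 21.820 = 114.57 → 114 viewers.

114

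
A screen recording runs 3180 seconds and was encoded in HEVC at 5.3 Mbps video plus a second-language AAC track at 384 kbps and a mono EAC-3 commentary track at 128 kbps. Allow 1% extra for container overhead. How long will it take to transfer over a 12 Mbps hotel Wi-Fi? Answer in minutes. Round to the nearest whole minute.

Audio total: 384 + 128 = 512 kbps = 0.512 Mbps.
Total bitrate: 5.812 Mbps.
File: 5.812 Mbps × 3180 s = 18482.2 Mb.
With 1% container overhead: ×1.01. → 18667.0 Mb.
At 12 Mbps: 18667.0 / 12 = 1555.6 s ≈ 25.9 minutes.

26 minutes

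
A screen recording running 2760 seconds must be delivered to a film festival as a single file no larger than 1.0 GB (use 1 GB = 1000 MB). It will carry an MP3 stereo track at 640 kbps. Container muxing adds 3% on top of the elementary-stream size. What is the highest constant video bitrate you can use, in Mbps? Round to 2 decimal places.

Budget: 1.0 GB = 8000.0 Mb.
Stream payload after overhead: 8000.0 / 1.03 = 7767.0 Mb.
Total bitrate budget: 7767.0 Mb / 2760 s = 2.814 Mbps.
Audio: 640 kbps = 0.640 Mbps.
Video: 2.814 − 0.640 = 2.174 Mbps.

2.17 Mbps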